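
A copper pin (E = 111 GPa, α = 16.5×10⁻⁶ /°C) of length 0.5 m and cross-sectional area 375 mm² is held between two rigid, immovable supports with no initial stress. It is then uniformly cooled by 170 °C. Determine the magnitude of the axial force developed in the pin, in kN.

P ≈ 117 kN (tensile)

The ends cannot move, so σ = EαΔT = 111×10³ × 16.5×10⁻⁶ × 170 = 311.4 MPa.
Axial force P = σA = 311.4 × 375 = 116800 N = 116.8 kN, tensile.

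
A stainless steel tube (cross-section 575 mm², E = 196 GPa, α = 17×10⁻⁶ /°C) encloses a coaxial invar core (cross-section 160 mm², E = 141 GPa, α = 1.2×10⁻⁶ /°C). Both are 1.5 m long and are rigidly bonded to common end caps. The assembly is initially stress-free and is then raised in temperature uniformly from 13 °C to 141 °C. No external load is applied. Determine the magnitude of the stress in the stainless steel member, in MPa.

The stainless steel has the larger α, so on heating it would change length more than the invar if both were free. The rigid plates force a common final length, so the stainless steel is put into compression and the invar into tension, with equal and opposite forces P (no external load).
Compatibility of the two members (thermal + elastic change equal): (α₁ − α₂)ΔT = P·[1/(A₁E₁) + 1/(A₂E₂)].
|α₁ − α₂|·ΔT = 15.8×10⁻⁶ × 128 = 0.002022.
1/(A₁E₁) + 1/(A₂E₂) = 1/(575×196×10³) + 1/(160×141×10³) = 5.32×10⁻⁸ N⁻¹.
So P = 0.002022 / 5.32×10⁻⁸ = 38.02 kN.
σ_{stainless steel} = P/A₁ = 38020/575 = 66.11 MPa, compressive.

σ ≈ 66.1 MPa (compressive)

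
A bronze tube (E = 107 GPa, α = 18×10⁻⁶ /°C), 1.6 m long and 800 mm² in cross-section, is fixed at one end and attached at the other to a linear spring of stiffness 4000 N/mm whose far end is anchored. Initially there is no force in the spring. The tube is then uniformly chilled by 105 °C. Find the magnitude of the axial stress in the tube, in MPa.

σ ≈ 14.1 MPa (tensile)

The unrestrained thermal change is αΔT L = 18×10⁻⁶ × 105 × 1600 = 3.024 mm.
Let P be the tensile force in the spring. The tube extends elastically by PL/(AE) and the spring stretches by P/k; together these equal δ_free.
P [ L/(AE) + 1/k ] = δ_free → P [ 1600/(800×107×10³) + 1/(4000) ] = 3.024.
P = 3.024 / 0.0002687 = 11250 N.
σ = P/A = 11250/800 = 14.07 MPa.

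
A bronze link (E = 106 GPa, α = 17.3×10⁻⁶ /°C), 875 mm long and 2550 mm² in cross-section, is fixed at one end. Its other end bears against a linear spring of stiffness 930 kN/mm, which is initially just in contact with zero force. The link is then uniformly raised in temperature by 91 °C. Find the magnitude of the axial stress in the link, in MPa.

The unrestrained thermal change is αΔT L = 17.3×10⁻⁶ × 91 × 875 = 1.378 mm.
With a force P in the spring, the elastic change of the link is PL/(AE) and that of the spring is P/k; compatibility requires their sum to equal δ_free.
So P = δ_free / [L/(AE) + 1/k] = 1.378 / [ 875/(2550×106×10³) + 1/(930×10³) ].
P = 1.378 / 4.312×10⁻⁶ = 319400 N.
σ = P/A = 319400/2550 = 125.3 MPa.

σ ≈ 125 MPa (compressive)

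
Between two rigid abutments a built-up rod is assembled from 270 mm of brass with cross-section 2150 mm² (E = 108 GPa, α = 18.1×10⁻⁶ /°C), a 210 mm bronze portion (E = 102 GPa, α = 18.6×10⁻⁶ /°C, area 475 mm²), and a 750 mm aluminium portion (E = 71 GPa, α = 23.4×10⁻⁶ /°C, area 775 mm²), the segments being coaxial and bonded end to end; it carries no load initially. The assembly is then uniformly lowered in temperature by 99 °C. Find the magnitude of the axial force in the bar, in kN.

Free thermal contraction of the whole bar: Σ αᵢΔT Lᵢ = 18.1×10⁻⁶×99×270 + 18.6×10⁻⁶×99×210 + 23.4×10⁻⁶×99×750 = 2.608 mm.
The rigid supports impose zero overall length change; the single axial force P common to all segments must satisfy P Σ Lᵢ/(AᵢEᵢ) = δ_free.
The series flexibility is Σ Lᵢ/(AᵢEᵢ) = 270/(2150×108×10³) + 210/(475×102×10³) + 750/(775×71×10³) = 1.913×10⁻⁵ mm/N.
So P = 2.608 / 1.913×10⁻⁵ = 136.3 kN, tensile.

P ≈ 136 kN (tensile)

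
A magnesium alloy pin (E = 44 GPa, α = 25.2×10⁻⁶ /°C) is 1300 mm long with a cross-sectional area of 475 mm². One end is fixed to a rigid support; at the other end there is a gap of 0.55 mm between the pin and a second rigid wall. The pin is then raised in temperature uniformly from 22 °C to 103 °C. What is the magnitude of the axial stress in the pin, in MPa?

If the wall were absent the pin would grow by αΔT L = 25.2×10⁻⁶ × 81 × 1300 = 2.654 mm.
This exceeds the 0.55 mm gap, so the wall pushes back. The portion of expansion that must be recovered elastically is δ_free − gap = 2.654 − 0.55 = 2.104 mm.
That suppressed elongation corresponds to σ = E·Δ/L = 44×10³ × 2.104/1300 = 71.2 MPa.

σ ≈ 71.2 MPa (compressive)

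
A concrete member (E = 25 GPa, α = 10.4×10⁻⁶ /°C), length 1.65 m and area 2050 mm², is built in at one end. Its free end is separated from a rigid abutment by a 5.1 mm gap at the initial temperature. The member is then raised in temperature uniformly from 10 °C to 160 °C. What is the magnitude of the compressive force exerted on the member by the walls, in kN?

Unrestrained expansion: δ_free = αΔT L = 10.4×10⁻⁶ × 150 × 1650 = 2.574 mm.
This is smaller than the 5.1 mm clearance, so the member expands freely without reaching the stop — the stress is zero.

P ≈ 0 kN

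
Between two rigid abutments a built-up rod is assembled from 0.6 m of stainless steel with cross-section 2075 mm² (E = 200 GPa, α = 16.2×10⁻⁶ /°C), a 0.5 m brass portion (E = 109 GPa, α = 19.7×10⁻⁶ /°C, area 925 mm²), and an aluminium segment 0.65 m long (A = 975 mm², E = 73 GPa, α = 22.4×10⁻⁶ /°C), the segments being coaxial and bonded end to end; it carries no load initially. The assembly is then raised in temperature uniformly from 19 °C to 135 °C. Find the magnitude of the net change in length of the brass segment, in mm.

With the walls removed the bar would change length by δ_free = Σ αᵢΔT Lᵢ = 16.2×10⁻⁶×116×600 + 19.7×10⁻⁶×116×500 + 22.4×10⁻⁶×116×650 = 3.959 mm.
Since the ends are fixed, an axial force P builds up, equal in every segment, with P · Σ Lᵢ/(AᵢEᵢ) = δ_free.
The series flexibility is Σ Lᵢ/(AᵢEᵢ) = 600/(2075×200×10³) + 500/(925×109×10³) + 650/(975×73×10³) = 1.554×10⁻⁵ mm/N.
P = 3.959 / 1.554×10⁻⁵ = 254800 N = 254.8 kN, compressive.
For the brass segment, free thermal change = 19.7×10⁻⁶×116×500 = 1.143 mm and elastic change from P = 254800×500/(925×109×10³) = 1.264 mm; these oppose, so the net change is 0.121 mm (segment shortens).

|ΔL| ≈ 0.121 mm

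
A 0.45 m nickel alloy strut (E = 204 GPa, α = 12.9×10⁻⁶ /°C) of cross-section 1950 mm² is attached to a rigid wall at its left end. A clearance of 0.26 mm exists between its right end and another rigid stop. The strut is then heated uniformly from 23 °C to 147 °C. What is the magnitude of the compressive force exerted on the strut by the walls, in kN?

Unrestrained expansion: δ_free = αΔT L = 12.9×10⁻⁶ × 124 × 450 = 0.7198 mm.
The gap closes (δ_free > 0.26 mm) and the wall then resists a further 0.7198 − 0.26 = 0.4598 mm of expansion.
That suppressed elongation corresponds to σ = E·Δ/L = 204×10³ × 0.4598/450 = 208.5 MPa.
Force on the wall = σA = 208.5 × 1950 mm² = 406.5 kN.

P ≈ 406 kN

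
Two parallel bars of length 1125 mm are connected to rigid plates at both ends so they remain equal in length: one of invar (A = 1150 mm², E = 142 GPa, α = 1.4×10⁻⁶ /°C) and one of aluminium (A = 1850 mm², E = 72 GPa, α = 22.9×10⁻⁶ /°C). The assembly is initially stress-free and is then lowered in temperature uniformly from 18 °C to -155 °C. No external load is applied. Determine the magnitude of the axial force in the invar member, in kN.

Both members must finish at the same length. With the larger α, the aluminium tends to over-contract; the plates restrain it, putting the aluminium in tension and the invar in compression. With no external load the two internal forces are equal and opposite, magnitude P.
Setting the final lengths equal and cancelling L: (α₁ − α₂)ΔT = P/(A₁E₁) + P/(A₂E₂).
|α₁ − α₂|·ΔT = 21.5×10⁻⁶ × 173 = 0.003719.
1/(A₁E₁) + 1/(A₂E₂) = 1/(1150×142×10³) + 1/(1850×72×10³) = 1.363×10⁻⁸ N⁻¹.
P = 0.003719 / 1.363×10⁻⁸ = 272900 N = 272.9 kN.

P ≈ 273 kN (compressive in the invar)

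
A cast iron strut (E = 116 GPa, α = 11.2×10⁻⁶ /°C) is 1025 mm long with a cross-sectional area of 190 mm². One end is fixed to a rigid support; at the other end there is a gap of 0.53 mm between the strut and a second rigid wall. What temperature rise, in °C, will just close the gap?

The gap closes when αΔT L = 0.53 mm, since the strut is still unstressed at that instant.
ΔT = 0.53 / (11.2×10⁻⁶ × 1025) = 46.17 °C.

ΔT ≈ 46.2 °C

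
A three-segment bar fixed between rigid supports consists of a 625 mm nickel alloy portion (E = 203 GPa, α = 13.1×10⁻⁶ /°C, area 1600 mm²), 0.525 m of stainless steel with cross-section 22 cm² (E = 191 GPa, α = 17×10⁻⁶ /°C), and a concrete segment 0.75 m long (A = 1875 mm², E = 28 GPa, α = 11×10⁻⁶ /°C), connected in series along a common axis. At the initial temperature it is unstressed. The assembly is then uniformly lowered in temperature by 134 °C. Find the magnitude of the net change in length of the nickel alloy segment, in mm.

|ΔL| ≈ 0.723 mm

If the supports were absent, the total length change would be Σ αᵢΔT Lᵢ = 13.1×10⁻⁶×134×625 + 17×10⁻⁶×134×525 + 11×10⁻⁶×134×750 = 3.399 mm.
Since the ends are fixed, an axial force P builds up, equal in every segment, with P · Σ Lᵢ/(AᵢEᵢ) = δ_free.
The series flexibility is Σ Lᵢ/(AᵢEᵢ) = 625/(1600×203×10³) + 525/(2200×191×10³) + 750/(1875×28×10³) = 1.746×10⁻⁵ mm/N.
Hence P = δ_free / Σ(L/AE) = 3.399/1.746×10⁻⁵ = 194.7 kN (tensile).
For the nickel alloy segment, free thermal change = 13.1×10⁻⁶×134×625 = 1.097 mm and elastic change from P = 194700×625/(1600×203×10³) = 0.3746 mm; these oppose, so the net change is 0.723 mm (segment shortens).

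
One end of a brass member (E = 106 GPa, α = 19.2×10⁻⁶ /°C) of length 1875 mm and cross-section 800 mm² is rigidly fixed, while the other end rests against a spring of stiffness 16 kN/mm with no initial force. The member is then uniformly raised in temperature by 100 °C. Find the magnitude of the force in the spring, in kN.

P ≈ 42.5 kN

If the spring were absent the member would lengthen by αΔT L = 19.2×10⁻⁶ × 100 × 1875 = 3.6 mm.
Let P be the compressive force at the spring. The member shortens elastically by PL/(AE) and the spring compresses by P/k; together these equal δ_free.
So P = δ_free / [L/(AE) + 1/k] = 3.6 / [ 1875/(800×106×10³) + 1/(16×10³) ].
P = 3.6 / 8.461×10⁻⁵ = 42550 N.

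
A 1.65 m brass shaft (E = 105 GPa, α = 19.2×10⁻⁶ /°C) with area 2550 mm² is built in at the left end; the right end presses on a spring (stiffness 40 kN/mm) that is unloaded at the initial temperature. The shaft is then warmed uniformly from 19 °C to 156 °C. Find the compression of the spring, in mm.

Free thermal expansion: δ_free = αΔT L = 19.2×10⁻⁶ × 137 × 1650 = 4.34 mm.
Let P be the compressive force at the spring. The shaft shortens elastically by PL/(AE) and the spring compresses by P/k; together these equal δ_free.
P [ L/(AE) + 1/k ] = δ_free → P [ 1650/(2550×105×10³) + 1/(40×10³) ] = 4.34.
P = 4.34 / 3.116×10⁻⁵ = 139300 N.
Spring compression = P/k = 139300/(40×10³) = 3.482 mm.

δ ≈ 3.48 mm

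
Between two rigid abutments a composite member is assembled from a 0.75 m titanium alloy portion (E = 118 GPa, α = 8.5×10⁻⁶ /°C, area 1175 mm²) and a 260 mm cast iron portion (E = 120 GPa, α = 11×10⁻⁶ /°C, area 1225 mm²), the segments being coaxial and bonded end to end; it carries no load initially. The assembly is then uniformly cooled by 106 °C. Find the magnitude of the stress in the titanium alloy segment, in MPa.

σ ≈ 116 MPa (tensile)

If the supports were absent, the total length change would be Σ αᵢΔT Lᵢ = 8.5×10⁻⁶×106×750 + 11×10⁻⁶×106×260 = 0.9789 mm.
Since the ends are fixed, an axial force P builds up, equal in every segment, with P · Σ Lᵢ/(AᵢEᵢ) = δ_free.
The series flexibility is Σ Lᵢ/(AᵢEᵢ) = 750/(1175×118×10³) + 260/(1225×120×10³) = 7.178×10⁻⁶ mm/N.
P = 0.9789 / 7.178×10⁻⁶ = 136400 N = 136.4 kN, tensile.
σ_{titanium alloy} = P / A = 136400 / 1175 = 116.1 MPa.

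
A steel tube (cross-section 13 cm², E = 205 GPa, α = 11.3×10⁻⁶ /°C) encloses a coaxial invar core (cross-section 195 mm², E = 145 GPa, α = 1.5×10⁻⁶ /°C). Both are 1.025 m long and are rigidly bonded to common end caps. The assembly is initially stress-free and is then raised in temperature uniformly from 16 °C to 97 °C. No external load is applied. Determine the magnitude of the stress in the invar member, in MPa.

Both members must finish at the same length. With the larger α, the steel tends to over-expand; the plates restrain it, putting the steel in compression and the invar in tension. With no external load the two internal forces are equal and opposite, magnitude P.
Compatibility of the two members (thermal + elastic change equal): (α₁ − α₂)ΔT = P·[1/(A₁E₁) + 1/(A₂E₂)].
|α₁ − α₂|·ΔT = 9.8×10⁻⁶ × 81 = 0.0007938.
1/(A₁E₁) + 1/(A₂E₂) = 1/(1300×205×10³) + 1/(195×145×10³) = 3.912×10⁻⁸ N⁻¹.
P = 0.0007938 / 3.912×10⁻⁸ = 20290 N = 20.29 kN.
σ_{invar} = P/A₂ = 20290/195 = 104.1 MPa, tensile.

σ ≈ 104 MPa (tensile)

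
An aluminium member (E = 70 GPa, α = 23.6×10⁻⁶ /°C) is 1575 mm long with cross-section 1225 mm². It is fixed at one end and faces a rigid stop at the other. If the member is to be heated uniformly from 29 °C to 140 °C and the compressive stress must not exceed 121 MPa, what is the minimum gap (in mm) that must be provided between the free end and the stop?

With no wall the member would lengthen by αΔT L = 23.6×10⁻⁶ × 111 × 1575 = 4.126 mm.
At the allowable stress the elastic shortening the wall may impose is σL/E = 121 × 1575 / (70×10³) = 2.723 mm.
So the gap has to take up the difference, g_min = δ_free − σL/E = 4.126 − 2.723 = 1.403 mm.

g ≈ 1.4 mm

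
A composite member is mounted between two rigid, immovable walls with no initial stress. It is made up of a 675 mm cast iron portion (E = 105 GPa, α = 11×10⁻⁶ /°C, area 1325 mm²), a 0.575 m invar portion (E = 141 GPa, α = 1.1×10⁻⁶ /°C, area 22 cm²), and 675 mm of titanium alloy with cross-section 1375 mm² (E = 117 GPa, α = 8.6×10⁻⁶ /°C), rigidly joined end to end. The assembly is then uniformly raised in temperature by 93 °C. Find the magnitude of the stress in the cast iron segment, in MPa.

With the walls removed the bar would change length by δ_free = Σ αᵢΔT Lᵢ = 11×10⁻⁶×93×675 + 1.1×10⁻⁶×93×575 + 8.6×10⁻⁶×93×675 = 1.289 mm.
The walls prevent any net length change, so an axial force P (same in every segment) develops. Compatibility: P · Σ Lᵢ/(AᵢEᵢ) = δ_free.
The series flexibility is Σ Lᵢ/(AᵢEᵢ) = 675/(1325×105×10³) + 575/(2200×141×10³) + 675/(1375×117×10³) = 1.09×10⁻⁵ mm/N.
So P = 1.289 / 1.09×10⁻⁵ = 118.3 kN, compressive.
σ_{cast iron} = P / A = 118300 / 1325 = 89.26 MPa.

σ ≈ 89.3 MPa (compressive)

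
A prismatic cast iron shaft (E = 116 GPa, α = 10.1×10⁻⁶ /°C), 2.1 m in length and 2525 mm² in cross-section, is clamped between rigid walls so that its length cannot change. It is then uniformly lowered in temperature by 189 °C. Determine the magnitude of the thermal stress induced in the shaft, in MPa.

σ ≈ 221 MPa (tensile)

The supports are rigid, so the total axial strain is zero. The restrained thermal strain is ε = αΔT = 10.1×10⁻⁶ × 189 = 1908.9×10⁻⁶.
Hence σ = E·αΔT = 116×10³ × 1908.9×10⁻⁶ = 221.4 MPa, tensile.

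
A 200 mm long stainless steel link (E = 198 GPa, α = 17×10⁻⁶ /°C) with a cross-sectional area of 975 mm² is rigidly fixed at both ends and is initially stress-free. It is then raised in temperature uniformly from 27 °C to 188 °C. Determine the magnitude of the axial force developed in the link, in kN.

P ≈ 528 kN (compressive)

With zero net strain, σ = E·αΔT = 198 GPa × 17×10⁻⁶ × 161 = 541.9 MPa.
Then P = σA = 541.9 × 975 mm² = 528.4 kN, compressive.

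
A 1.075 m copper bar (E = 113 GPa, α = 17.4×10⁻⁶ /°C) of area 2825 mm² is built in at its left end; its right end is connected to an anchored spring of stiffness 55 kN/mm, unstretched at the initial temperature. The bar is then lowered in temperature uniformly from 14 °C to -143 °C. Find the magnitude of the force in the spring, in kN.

Free thermal contraction: δ_free = αΔT L = 17.4×10⁻⁶ × 157 × 1075 = 2.937 mm.
With a force P in the spring, the elastic change of the bar is PL/(AE) and that of the spring is P/k; compatibility requires their sum to equal δ_free.
So P = δ_free / [L/(AE) + 1/k] = 2.937 / [ 1075/(2825×113×10³) + 1/(55×10³) ].
P = 2.937 / 2.155×10⁻⁵ = 136300 N.

P ≈ 136 kN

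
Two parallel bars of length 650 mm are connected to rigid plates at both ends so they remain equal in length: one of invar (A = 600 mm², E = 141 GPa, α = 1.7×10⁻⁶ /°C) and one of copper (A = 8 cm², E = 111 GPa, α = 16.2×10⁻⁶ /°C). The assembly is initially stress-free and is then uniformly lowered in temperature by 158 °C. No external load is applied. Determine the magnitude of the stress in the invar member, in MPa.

The copper has the larger α, so on cooling it would change length more than the invar if both were free. The rigid plates force a common final length, so the copper is put into tension and the invar into compression, with equal and opposite forces P (no external load).
Equating the net (thermal + elastic) strains gives |α₁ − α₂|·ΔT = P·[1/(A₁E₁) + 1/(A₂E₂)].
|α₁ − α₂|·ΔT = 14.5×10⁻⁶ × 158 = 0.002291.
1/(A₁E₁) + 1/(A₂E₂) = 1/(600×141×10³) + 1/(800×111×10³) = 2.308×10⁻⁸ N⁻¹.
P = 0.002291 / 2.308×10⁻⁸ = 99260 N = 99.26 kN.
σ_{invar} = P/A₁ = 99260/600 = 165.4 MPa, compressive.

σ ≈ 165 MPa (compressive)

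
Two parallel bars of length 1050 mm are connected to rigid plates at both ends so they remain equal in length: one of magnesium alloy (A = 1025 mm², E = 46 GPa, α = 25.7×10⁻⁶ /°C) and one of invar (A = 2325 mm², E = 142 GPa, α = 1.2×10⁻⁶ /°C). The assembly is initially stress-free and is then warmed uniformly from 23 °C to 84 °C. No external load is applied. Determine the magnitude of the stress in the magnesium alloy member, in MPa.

The magnesium alloy has the larger α, so on heating it would change length more than the invar if both were free. The rigid plates force a common final length, so the magnesium alloy is put into compression and the invar into tension, with equal and opposite forces P (no external load).
Equating the net (thermal + elastic) strains gives |α₁ − α₂|·ΔT = P·[1/(A₁E₁) + 1/(A₂E₂)].
|α₁ − α₂|·ΔT = 24.5×10⁻⁶ × 61 = 0.001494.
1/(A₁E₁) + 1/(A₂E₂) = 1/(1025×46×10³) + 1/(2325×142×10³) = 2.424×10⁻⁸ N⁻¹.
So P = 0.001494 / 2.424×10⁻⁸ = 61.66 kN.
σ_{magnesium alloy} = P/A₁ = 61660/1025 = 60.16 MPa, compressive.

σ ≈ 60.2 MPa (compressive)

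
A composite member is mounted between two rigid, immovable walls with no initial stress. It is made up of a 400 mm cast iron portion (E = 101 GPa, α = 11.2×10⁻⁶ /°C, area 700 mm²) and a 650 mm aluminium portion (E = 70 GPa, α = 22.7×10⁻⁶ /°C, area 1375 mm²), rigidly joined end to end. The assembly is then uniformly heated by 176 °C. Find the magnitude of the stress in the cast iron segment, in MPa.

If the supports were absent, the total length change would be Σ αᵢΔT Lᵢ = 11.2×10⁻⁶×176×400 + 22.7×10⁻⁶×176×650 = 3.385 mm.
The walls prevent any net length change, so an axial force P (same in every segment) develops. Compatibility: P · Σ Lᵢ/(AᵢEᵢ) = δ_free.
Σ Lᵢ/(AᵢEᵢ) = 400/(700×101×10³) + 650/(1375×70×10³) = 1.241×10⁻⁵ mm/N.
P = 3.385 / 1.241×10⁻⁵ = 272800 N = 272.8 kN, compressive.
σ_{cast iron} = P / A = 272800 / 700 = 389.7 MPa.

σ ≈ 390 MPa (compressive)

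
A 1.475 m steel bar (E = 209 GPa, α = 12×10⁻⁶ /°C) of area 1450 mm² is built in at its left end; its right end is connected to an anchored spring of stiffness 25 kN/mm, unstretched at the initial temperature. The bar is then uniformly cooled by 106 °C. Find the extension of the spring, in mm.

Free thermal contraction: δ_free = αΔT L = 12×10⁻⁶ × 106 × 1475 = 1.876 mm.
Let P be the tensile force in the spring. The bar extends elastically by PL/(AE) and the spring stretches by P/k; together these equal δ_free.
So P = δ_free / [L/(AE) + 1/k] = 1.876 / [ 1475/(1450×209×10³) + 1/(25×10³) ].
P = 1.876 / 4.487×10⁻⁵ = 41820 N.
Spring extension = P/k = 41820/(25×10³) = 1.673 mm.

δ ≈ 1.67 mm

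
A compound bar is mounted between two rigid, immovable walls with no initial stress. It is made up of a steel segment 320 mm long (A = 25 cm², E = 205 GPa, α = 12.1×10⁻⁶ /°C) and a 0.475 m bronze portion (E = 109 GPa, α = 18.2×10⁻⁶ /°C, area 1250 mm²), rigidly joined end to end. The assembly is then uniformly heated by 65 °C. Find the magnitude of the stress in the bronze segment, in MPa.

σ ≈ 158 MPa (compressive)

Free thermal expansion of the whole bar: Σ αᵢΔT Lᵢ = 12.1×10⁻⁶×65×320 + 18.2×10⁻⁶×65×475 = 0.8136 mm.
The walls prevent any net length change, so an axial force P (same in every segment) develops. Compatibility: P · Σ Lᵢ/(AᵢEᵢ) = δ_free.
Σ Lᵢ/(AᵢEᵢ) = 320/(2500×205×10³) + 475/(1250×109×10³) = 4.111×10⁻⁶ mm/N.
P = 0.8136 / 4.111×10⁻⁶ = 197900 N = 197.9 kN, compressive.
σ_{bronze} = P / A = 197900 / 1250 = 158.3 MPa.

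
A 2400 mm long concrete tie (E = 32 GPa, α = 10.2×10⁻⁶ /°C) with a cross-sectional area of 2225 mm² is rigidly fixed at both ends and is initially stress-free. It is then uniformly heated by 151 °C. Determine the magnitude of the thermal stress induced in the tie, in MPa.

With length fixed, the mechanical strain must cancel the thermal strain αΔT = 10.2×10⁻⁶ × 151 = 1540.2×10⁻⁶.
σ = EαΔT = 32×10³ × 10.2×10⁻⁶ × 151 = 49.29 MPa (compressive; the tie is trying to expand).

σ ≈ 49.3 MPa (compressive)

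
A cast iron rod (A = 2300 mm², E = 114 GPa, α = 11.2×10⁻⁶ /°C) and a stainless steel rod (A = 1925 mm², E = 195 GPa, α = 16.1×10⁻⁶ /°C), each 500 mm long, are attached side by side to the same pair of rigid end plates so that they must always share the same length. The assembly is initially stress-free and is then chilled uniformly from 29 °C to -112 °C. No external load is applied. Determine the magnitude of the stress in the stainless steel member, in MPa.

σ ≈ 55.4 MPa (tensile)

Equilibrium of a rigid end plate with no external load gives equal and opposite internal forces ±P in the two members. Since α_{stainless steel} > α_{cast iron}, cooling drives the stainless steel into tension and the cast iron into compression.
Equating the net (thermal + elastic) strains gives |α₁ − α₂|·ΔT = P·[1/(A₁E₁) + 1/(A₂E₂)].
|α₁ − α₂|·ΔT = 4.9×10⁻⁶ × 141 = 0.0006909.
1/(A₁E₁) + 1/(A₂E₂) = 1/(2300×114×10³) + 1/(1925×195×10³) = 6.478×10⁻⁹ N⁻¹.
P = 0.0006909 / 6.478×10⁻⁹ = 106700 N = 106.7 kN.
σ_{stainless steel} = P/A₂ = 106700/1925 = 55.41 MPa, tensile.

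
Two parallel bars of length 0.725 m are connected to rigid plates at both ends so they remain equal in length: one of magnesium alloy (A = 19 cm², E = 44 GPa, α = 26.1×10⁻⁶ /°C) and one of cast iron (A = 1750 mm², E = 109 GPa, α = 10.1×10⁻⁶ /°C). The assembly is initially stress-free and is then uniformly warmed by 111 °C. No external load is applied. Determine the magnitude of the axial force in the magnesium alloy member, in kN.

P ≈ 103 kN (compressive in the magnesium alloy)

The magnesium alloy has the larger α, so on heating it would change length more than the cast iron if both were free. The rigid plates force a common final length, so the magnesium alloy is put into compression and the cast iron into tension, with equal and opposite forces P (no external load).
Equating the net (thermal + elastic) strains gives |α₁ − α₂|·ΔT = P·[1/(A₁E₁) + 1/(A₂E₂)].
|α₁ − α₂|·ΔT = 16×10⁻⁶ × 111 = 0.001776.
1/(A₁E₁) + 1/(A₂E₂) = 1/(1900×44×10³) + 1/(1750×109×10³) = 1.72×10⁻⁸ N⁻¹.
So P = 0.001776 / 1.72×10⁻⁸ = 103.2 kN.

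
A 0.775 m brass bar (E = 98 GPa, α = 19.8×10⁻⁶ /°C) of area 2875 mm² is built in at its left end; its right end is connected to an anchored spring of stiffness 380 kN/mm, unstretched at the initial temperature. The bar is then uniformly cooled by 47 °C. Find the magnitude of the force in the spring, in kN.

The unrestrained thermal change is αΔT L = 19.8×10⁻⁶ × 47 × 775 = 0.7212 mm.
With a force P in the spring, the elastic change of the bar is PL/(AE) and that of the spring is P/k; compatibility requires their sum to equal δ_free.
P [ L/(AE) + 1/k ] = δ_free → P [ 775/(2875×98×10³) + 1/(380×10³) ] = 0.7212.
P = 0.7212 / 5.382×10⁻⁶ = 134000 N.

P ≈ 134 kN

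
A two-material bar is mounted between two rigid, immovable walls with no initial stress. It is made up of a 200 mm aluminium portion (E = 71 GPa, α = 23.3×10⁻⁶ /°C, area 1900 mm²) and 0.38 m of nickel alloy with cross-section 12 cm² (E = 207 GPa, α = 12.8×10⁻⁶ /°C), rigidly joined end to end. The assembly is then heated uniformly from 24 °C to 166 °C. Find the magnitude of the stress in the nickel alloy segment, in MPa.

With the walls removed the bar would change length by δ_free = Σ αᵢΔT Lᵢ = 23.3×10⁻⁶×142×200 + 12.8×10⁻⁶×142×380 = 1.352 mm.
The walls prevent any net length change, so an axial force P (same in every segment) develops. Compatibility: P · Σ Lᵢ/(AᵢEᵢ) = δ_free.
Σ Lᵢ/(AᵢEᵢ) = 200/(1900×71×10³) + 380/(1200×207×10³) = 3.012×10⁻⁶ mm/N.
Hence P = δ_free / Σ(L/AE) = 1.352/3.012×10⁻⁶ = 449 kN (compressive).
σ_{nickel alloy} = P / A = 449000 / 1200 = 374.1 MPa.

σ ≈ 374 MPa (compressive)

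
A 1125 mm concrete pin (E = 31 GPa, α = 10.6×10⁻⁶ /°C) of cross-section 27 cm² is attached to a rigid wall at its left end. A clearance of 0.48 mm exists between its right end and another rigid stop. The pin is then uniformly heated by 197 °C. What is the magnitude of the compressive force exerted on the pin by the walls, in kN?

P ≈ 139 kN

Free thermal elongation = αΔT L = 10.6×10⁻⁶ × 197 × 1125 = 2.349 mm.
After closing the 0.48 mm clearance, 2.349 − 0.48 = 1.869 mm of expansion remains to be suppressed by the wall.
Compatibility: PL/(AE) = 1.869 mm, so σ = P/A = E × (1.869/1125) = 51.51 MPa.
P = σA = 51.51 × 2700 = 139.1 kN.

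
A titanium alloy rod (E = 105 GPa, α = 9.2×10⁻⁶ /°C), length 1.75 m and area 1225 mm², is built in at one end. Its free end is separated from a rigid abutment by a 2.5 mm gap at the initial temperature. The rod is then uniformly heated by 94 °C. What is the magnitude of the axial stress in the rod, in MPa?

Free thermal elongation = αΔT L = 9.2×10⁻⁶ × 94 × 1750 = 1.513 mm.
Since δ_free = 1.51 mm is less than the 2.5 mm gap, the rod never touches the wall. No axial force develops.

σ ≈ 0 MPa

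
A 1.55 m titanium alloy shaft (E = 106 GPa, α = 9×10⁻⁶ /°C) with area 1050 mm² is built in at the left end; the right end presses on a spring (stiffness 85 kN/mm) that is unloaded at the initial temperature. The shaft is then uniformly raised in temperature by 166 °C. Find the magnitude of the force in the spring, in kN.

The unrestrained thermal change is αΔT L = 9×10⁻⁶ × 166 × 1550 = 2.316 mm.
With a force P in the spring, the elastic change of the shaft is PL/(AE) and that of the spring is P/k; compatibility requires their sum to equal δ_free.
P [ L/(AE) + 1/k ] = δ_free → P [ 1550/(1050×106×10³) + 1/(85×10³) ] = 2.316.
P = 2.316 / 2.569×10⁻⁵ = 90140 N.

P ≈ 90.1 kN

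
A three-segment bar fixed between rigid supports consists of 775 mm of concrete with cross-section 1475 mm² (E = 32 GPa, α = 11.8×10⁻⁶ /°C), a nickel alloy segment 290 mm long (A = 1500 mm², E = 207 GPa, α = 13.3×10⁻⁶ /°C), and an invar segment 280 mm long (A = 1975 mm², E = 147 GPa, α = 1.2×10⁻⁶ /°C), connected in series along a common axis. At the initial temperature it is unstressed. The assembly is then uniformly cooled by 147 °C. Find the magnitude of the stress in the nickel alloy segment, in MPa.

σ ≈ 71.4 MPa (tensile)

With the walls removed the bar would change length by δ_free = Σ αᵢΔT Lᵢ = 11.8×10⁻⁶×147×775 + 13.3×10⁻⁶×147×290 + 1.2×10⁻⁶×147×280 = 1.961 mm.
The rigid supports impose zero overall length change; the single axial force P common to all segments must satisfy P Σ Lᵢ/(AᵢEᵢ) = δ_free.
The series flexibility is Σ Lᵢ/(AᵢEᵢ) = 775/(1475×32×10³) + 290/(1500×207×10³) + 280/(1975×147×10³) = 1.832×10⁻⁵ mm/N.
Hence P = δ_free / Σ(L/AE) = 1.961/1.832×10⁻⁵ = 107 kN (tensile).
σ_{nickel alloy} = P / A = 107000 / 1500 = 71.36 MPa.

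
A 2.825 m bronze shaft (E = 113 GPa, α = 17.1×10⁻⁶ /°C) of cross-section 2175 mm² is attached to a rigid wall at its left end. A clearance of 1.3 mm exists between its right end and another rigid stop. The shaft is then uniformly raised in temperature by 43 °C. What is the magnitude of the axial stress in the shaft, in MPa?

σ ≈ 31.1 MPa (compressive)

Unrestrained expansion: δ_free = αΔT L = 17.1×10⁻⁶ × 43 × 2825 = 2.077 mm.
This exceeds the 1.3 mm gap, so the wall pushes back. The portion of expansion that must be recovered elastically is δ_free − gap = 2.077 − 1.3 = 0.7772 mm.
Compatibility: PL/(AE) = 0.7772 mm, so σ = P/A = E × (0.7772/2825) = 31.09 MPa.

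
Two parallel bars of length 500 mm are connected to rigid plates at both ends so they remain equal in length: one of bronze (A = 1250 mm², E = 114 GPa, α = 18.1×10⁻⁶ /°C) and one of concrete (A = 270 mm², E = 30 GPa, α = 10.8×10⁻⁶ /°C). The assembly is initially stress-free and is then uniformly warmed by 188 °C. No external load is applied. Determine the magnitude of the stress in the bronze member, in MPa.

The bronze has the larger α, so on heating it would change length more than the concrete if both were free. The rigid plates force a common final length, so the bronze is put into compression and the concrete into tension, with equal and opposite forces P (no external load).
Compatibility of the two members (thermal + elastic change equal): (α₁ − α₂)ΔT = P·[1/(A₁E₁) + 1/(A₂E₂)].
|α₁ − α₂|·ΔT = 7.3×10⁻⁶ × 188 = 0.001372.
1/(A₁E₁) + 1/(A₂E₂) = 1/(1250×114×10³) + 1/(270×30×10³) = 1.305×10⁻⁷ N⁻¹.
So P = 0.001372 / 1.305×10⁻⁷ = 10.52 kN.
σ_{bronze} = P/A₁ = 10520/1250 = 8.415 MPa, compressive.

σ ≈ 8.41 MPa (compressive)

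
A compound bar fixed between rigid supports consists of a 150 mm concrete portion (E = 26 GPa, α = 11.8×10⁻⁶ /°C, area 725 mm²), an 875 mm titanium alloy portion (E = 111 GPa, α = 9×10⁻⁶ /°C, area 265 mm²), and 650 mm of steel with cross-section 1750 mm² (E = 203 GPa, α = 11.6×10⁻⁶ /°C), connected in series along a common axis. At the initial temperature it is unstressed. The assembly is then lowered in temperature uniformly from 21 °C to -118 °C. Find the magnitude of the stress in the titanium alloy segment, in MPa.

σ ≈ 228 MPa (tensile)

Free thermal contraction of the whole bar: Σ αᵢΔT Lᵢ = 11.8×10⁻⁶×139×150 + 9×10⁻⁶×139×875 + 11.6×10⁻⁶×139×650 = 2.389 mm.
The rigid supports impose zero overall length change; the single axial force P common to all segments must satisfy P Σ Lᵢ/(AᵢEᵢ) = δ_free.
Σ Lᵢ/(AᵢEᵢ) = 150/(725×26×10³) + 875/(265×111×10³) + 650/(1750×203×10³) = 3.953×10⁻⁵ mm/N.
Hence P = δ_free / Σ(L/AE) = 2.389/3.953×10⁻⁵ = 60.42 kN (tensile).
σ_{titanium alloy} = P / A = 60420 / 265 = 228 MPa.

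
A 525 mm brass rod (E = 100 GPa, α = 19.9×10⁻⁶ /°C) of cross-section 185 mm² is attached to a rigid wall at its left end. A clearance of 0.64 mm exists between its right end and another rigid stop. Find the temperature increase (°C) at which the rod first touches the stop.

ΔT ≈ 61.3 °C

Contact occurs when the free expansion equals the gap: αΔT L = 0.64 mm.
ΔT = 0.64 / (19.9×10⁻⁶ × 525) = 61.26 °C.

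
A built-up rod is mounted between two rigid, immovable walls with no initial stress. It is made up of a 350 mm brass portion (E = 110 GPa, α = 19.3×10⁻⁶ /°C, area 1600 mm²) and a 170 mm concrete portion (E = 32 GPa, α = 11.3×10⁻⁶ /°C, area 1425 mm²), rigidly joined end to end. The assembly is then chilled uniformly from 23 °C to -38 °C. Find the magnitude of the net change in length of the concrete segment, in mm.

With the walls removed the bar would change length by δ_free = Σ αᵢΔT Lᵢ = 19.3×10⁻⁶×61×350 + 11.3×10⁻⁶×61×170 = 0.5292 mm.
Since the ends are fixed, an axial force P builds up, equal in every segment, with P · Σ Lᵢ/(AᵢEᵢ) = δ_free.
Σ Lᵢ/(AᵢEᵢ) = 350/(1600×110×10³) + 170/(1425×32×10³) = 5.717×10⁻⁶ mm/N.
P = 0.5292 / 5.717×10⁻⁶ = 92580 N = 92.58 kN, tensile.
For the concrete segment, free thermal change = 11.3×10⁻⁶×61×170 = 0.1172 mm and elastic change from P = 92580×170/(1425×32×10³) = 0.3451 mm; these oppose, so the net change is 0.228 mm (segment lengthens).

|ΔL| ≈ 0.228 mm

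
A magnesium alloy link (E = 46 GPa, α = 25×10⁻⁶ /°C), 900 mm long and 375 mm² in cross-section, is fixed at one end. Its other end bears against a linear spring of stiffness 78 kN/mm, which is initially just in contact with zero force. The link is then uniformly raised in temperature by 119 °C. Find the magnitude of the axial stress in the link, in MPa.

σ ≈ 110 MPa (compressive)

If the spring were absent the link would lengthen by αΔT L = 25×10⁻⁶ × 119 × 900 = 2.677 mm.
With a force P in the spring, the elastic change of the link is PL/(AE) and that of the spring is P/k; compatibility requires their sum to equal δ_free.
So P = δ_free / [L/(AE) + 1/k] = 2.677 / [ 900/(375×46×10³) + 1/(78×10³) ].
P = 2.677 / 6.499×10⁻⁵ = 41200 N.
σ = P/A = 41200/375 = 109.9 MPa.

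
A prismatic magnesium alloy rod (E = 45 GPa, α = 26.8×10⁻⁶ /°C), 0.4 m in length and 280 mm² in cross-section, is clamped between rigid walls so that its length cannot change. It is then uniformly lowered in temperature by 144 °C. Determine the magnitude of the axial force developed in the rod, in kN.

P ≈ 48.6 kN (tensile)

Full restraint means ε = 0, so the stress is σ = EαΔT = 45×10³ × 26.8×10⁻⁶ × 144 = 173.7 MPa.
P = AEαΔT = 280 × 45×10³ × 26.8×10⁻⁶ × 144 = 48.63 kN (tensile).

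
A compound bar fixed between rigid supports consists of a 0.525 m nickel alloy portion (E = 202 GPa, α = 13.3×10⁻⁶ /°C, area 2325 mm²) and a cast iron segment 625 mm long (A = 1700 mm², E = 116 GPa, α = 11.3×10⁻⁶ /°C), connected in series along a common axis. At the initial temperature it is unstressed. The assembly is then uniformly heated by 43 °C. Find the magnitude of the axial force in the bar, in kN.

If the supports were absent, the total length change would be Σ αᵢΔT Lᵢ = 13.3×10⁻⁶×43×525 + 11.3×10⁻⁶×43×625 = 0.6039 mm.
The walls prevent any net length change, so an axial force P (same in every segment) develops. Compatibility: P · Σ Lᵢ/(AᵢEᵢ) = δ_free.
The series flexibility is Σ Lᵢ/(AᵢEᵢ) = 525/(2325×202×10³) + 625/(1700×116×10³) = 4.287×10⁻⁶ mm/N.
So P = 0.6039 / 4.287×10⁻⁶ = 140.9 kN, compressive.

P ≈ 141 kN (compressive)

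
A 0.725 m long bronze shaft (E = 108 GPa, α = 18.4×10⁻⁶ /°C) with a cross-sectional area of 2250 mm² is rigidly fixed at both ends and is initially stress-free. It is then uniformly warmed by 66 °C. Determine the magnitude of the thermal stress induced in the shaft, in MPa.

σ ≈ 131 MPa (compressive)

With length fixed, the mechanical strain must cancel the thermal strain αΔT = 18.4×10⁻⁶ × 66 = 1214.4×10⁻⁶.
Hence σ = E·αΔT = 108×10³ × 1214.4×10⁻⁶ = 131.2 MPa, compressive.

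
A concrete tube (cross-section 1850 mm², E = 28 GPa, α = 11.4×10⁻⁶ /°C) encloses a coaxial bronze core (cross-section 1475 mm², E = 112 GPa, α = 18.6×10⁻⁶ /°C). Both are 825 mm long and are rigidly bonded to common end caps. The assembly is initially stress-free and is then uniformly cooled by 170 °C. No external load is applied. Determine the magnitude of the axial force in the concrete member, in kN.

Both members must finish at the same length. With the larger α, the bronze tends to over-contract; the plates restrain it, putting the bronze in tension and the concrete in compression. With no external load the two internal forces are equal and opposite, magnitude P.
Compatibility of the two members (thermal + elastic change equal): (α₁ − α₂)ΔT = P·[1/(A₁E₁) + 1/(A₂E₂)].
|α₁ − α₂|·ΔT = 7.2×10⁻⁶ × 170 = 0.001224.
1/(A₁E₁) + 1/(A₂E₂) = 1/(1850×28×10³) + 1/(1475×112×10³) = 2.536×10⁻⁸ N⁻¹.
So P = 0.001224 / 2.536×10⁻⁸ = 48.27 kN.

P ≈ 48.3 kN (compressive in the concrete)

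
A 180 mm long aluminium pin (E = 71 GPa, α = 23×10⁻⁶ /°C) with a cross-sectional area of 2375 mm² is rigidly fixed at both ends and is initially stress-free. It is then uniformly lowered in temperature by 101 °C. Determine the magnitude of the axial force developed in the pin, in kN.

The ends cannot move, so σ = EαΔT = 71×10³ × 23×10⁻⁶ × 101 = 164.9 MPa.
Axial force P = σA = 164.9 × 2375 = 391700 N = 391.7 kN, tensile.

P ≈ 392 kN (tensile)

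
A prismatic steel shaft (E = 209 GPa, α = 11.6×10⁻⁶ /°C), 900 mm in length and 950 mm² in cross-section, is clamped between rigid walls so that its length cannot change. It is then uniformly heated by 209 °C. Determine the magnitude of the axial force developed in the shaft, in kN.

P ≈ 481 kN (compressive)

Full restraint means ε = 0, so the stress is σ = EαΔT = 209×10³ × 11.6×10⁻⁶ × 209 = 506.7 MPa.
Axial force P = σA = 506.7 × 950 = 481400 N = 481.4 kN, compressive.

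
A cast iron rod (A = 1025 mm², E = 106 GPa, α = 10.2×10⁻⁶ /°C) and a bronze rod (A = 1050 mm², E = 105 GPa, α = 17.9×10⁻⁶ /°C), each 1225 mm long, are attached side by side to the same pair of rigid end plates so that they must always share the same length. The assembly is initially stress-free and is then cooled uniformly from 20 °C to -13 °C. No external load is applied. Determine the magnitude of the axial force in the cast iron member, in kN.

Equilibrium of a rigid end plate with no external load gives equal and opposite internal forces ±P in the two members. Since α_{bronze} > α_{cast iron}, cooling drives the bronze into tension and the cast iron into compression.
Equating the net (thermal + elastic) strains gives |α₁ − α₂|·ΔT = P·[1/(A₁E₁) + 1/(A₂E₂)].
|α₁ − α₂|·ΔT = 7.7×10⁻⁶ × 33 = 0.0002541.
1/(A₁E₁) + 1/(A₂E₂) = 1/(1025×106×10³) + 1/(1050×105×10³) = 1.827×10⁻⁸ N⁻¹.
So P = 0.0002541 / 1.827×10⁻⁸ = 13.9 kN.

P ≈ 13.9 kN (compressive in the cast iron)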